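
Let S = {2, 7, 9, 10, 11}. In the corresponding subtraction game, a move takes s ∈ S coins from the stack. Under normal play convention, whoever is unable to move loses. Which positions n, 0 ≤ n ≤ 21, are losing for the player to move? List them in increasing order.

0, 1, 4, 5, 17, 18, 21

G(0) = 0
G(1) = mex{} = 0
G(2) = mex{0} = 1
G(3) = mex{0} = 1
G(4) = mex{1} = 0
G(5) = mex{1} = 0
G(6) = mex{0} = 1
G(7) = mex{0,0} = 1
G(8) = mex{1,0} = 2
G(9) = mex{1,1,0} = 2
G(10) = mex{2,1,0,0} = 3
G(11) = mex{2,0,1,0,0} = 3
G(12) = mex{3,0,1,1,0} = 2
G(13) = mex{3,1,0,1,1} = 2
G(14) = mex{2,1,0,0,1} = 3
G(15) = mex{2,2,1,0,0} = 3
G(16) = mex{3,2,1,1,0} = 4
G(17) = mex{3,3,2,1,1} = 0
G(18) = mex{4,3,2,2,1} = 0
G(19) = mex{0,2,3,2,2} = 1
G(20) = mex{0,2,3,3,2} = 1
G(21) = mex{1,3,2,3,3} = 0
P-positions are exactly the n with G(n) = 0.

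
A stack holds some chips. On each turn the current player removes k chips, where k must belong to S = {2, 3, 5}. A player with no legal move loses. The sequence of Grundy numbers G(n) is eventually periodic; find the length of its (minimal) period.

7

n :  0  1  2  3  4  5  6  7  8  9 10 11 12 13 14 15
G :  0  0  1  1  2  2  3  0  0  1  1  2  2  3  0  0
G(n+7) = G(n) holds for n = 0,…,4 (a full window of length max(S) = 5), so the sequence is purely periodic with period 7.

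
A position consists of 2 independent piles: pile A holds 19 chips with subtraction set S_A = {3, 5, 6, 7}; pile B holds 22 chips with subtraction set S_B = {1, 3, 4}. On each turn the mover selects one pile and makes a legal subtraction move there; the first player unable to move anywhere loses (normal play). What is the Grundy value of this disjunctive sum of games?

Pile A, S = {3, 5, 6, 7}:
G(0) = 0
G(1) = mex{} = 0
G(2) = mex{} = 0
G(3) = mex{0} = 1
G(4) = mex{0} = 1
G(5) = mex{0,0} = 1
G(6) = mex{1,0,0} = 2
G(7) = mex{1,0,0,0} = 2
G(8) = mex{1,1,0,0} = 2
G(9) = mex{2,1,1,0} = 3
G(10) = mex{2,1,1,1} = 0
G(11) = mex{2,2,1,1} = 0
G(12) = mex{3,2,2,1} = 0
G(13) = mex{0,2,2,2} = 1
G(14) = mex{0,3,2,2} = 1
G(15) = mex{0,0,3,2} = 1
G(16) = mex{1,0,0,3} = 2
G(17) = mex{1,0,0,0} = 2
G(18) = mex{1,1,0,0} = 2
G(19) = mex{2,1,1,0} = 3
G_A(19) = 3.
Pile B, S = {1, 3, 4}:
G(0) = 0
G(1) = mex{0} = 1
G(2) = mex{1} = 0
G(3) = mex{0,0} = 1
G(4) = mex{1,1,0} = 2
G(5) = mex{2,0,1} = 3
G(6) = mex{3,1,0} = 2
G(7) = mex{2,2,1} = 0
G(8) = mex{0,3,2} = 1
G(9) = mex{1,2,3} = 0
G(10) = mex{0,0,2} = 1
G(11) = mex{1,1,0} = 2
G(12) = mex{2,0,1} = 3
G(13) = mex{3,1,0} = 2
G(14) = mex{2,2,1} = 0
G(15) = mex{0,3,2} = 1
G(16) = mex{1,2,3} = 0
G(17) = mex{0,0,2} = 1
G(18) = mex{1,1,0} = 2
G(19) = mex{2,0,1} = 3
G(20) = mex{3,1,0} = 2
G(21) = mex{2,2,1} = 0
G(22) = mex{0,3,2} = 1
G_B(22) = 1.
Combined Grundy value = 3 ⊕ 1 = 2.

2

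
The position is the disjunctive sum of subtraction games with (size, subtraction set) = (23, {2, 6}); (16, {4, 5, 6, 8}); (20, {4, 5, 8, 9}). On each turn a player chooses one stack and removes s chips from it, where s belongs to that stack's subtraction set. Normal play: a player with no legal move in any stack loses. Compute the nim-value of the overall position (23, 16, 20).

Stack A, S = {2, 6}:
G(0) = 0
G(1) = mex{} = 0
G(2) = mex{0} = 1
G(3) = mex{0} = 1
G(4) = mex{1} = 0
G(5) = mex{1} = 0
G(6) = mex{0,0} = 1
G(7) = mex{0,0} = 1
G(8) = mex{1,1} = 0
G(9) = mex{1,1} = 0
G(10) = mex{0,0} = 1
G(11) = mex{0,0} = 1
G(12) = mex{1,1} = 0
G(13) = mex{1,1} = 0
G(14) = mex{0,0} = 1
G(15) = mex{0,0} = 1
G(16) = mex{1,1} = 0
G(17) = mex{1,1} = 0
G(18) = mex{0,0} = 1
G(19) = mex{0,0} = 1
G(20) = mex{1,1} = 0
G(21) = mex{1,1} = 0
G(22) = mex{0,0} = 1
G(23) = mex{0,0} = 1
G_A(23) = 1.
Stack B, S = {4, 5, 6, 8}:
G(0) = 0
G(1) = mex{} = 0
G(2) = mex{} = 0
G(3) = mex{} = 0
G(4) = mex{0} = 1
G(5) = mex{0,0} = 1
G(6) = mex{0,0,0} = 1
G(7) = mex{0,0,0} = 1
G(8) = mex{1,0,0,0} = 2
G(9) = mex{1,1,0,0} = 2
G(10) = mex{1,1,1,0} = 2
G(11) = mex{1,1,1,0} = 2
G(12) = mex{2,1,1,1} = 0
G(13) = mex{2,2,1,1} = 0
G(14) = mex{2,2,2,1} = 0
G(15) = mex{2,2,2,1} = 0
G(16) = mex{0,2,2,2} = 1
G_B(16) = 1.
Stack C, S = {4, 5, 8, 9}:
n :  0  1  2  3  4  5  6  7  8  9 10 11 12 13 14 15 16 17 18 19 20
G :  0  0  0  0  1  1  1  1  2  2  2  2  3  0  0  0  0  1  1  1  1
G_C(20) = 1.
Combined Grundy value = 1 ⊕ 1 ⊕ 1 = 1.

1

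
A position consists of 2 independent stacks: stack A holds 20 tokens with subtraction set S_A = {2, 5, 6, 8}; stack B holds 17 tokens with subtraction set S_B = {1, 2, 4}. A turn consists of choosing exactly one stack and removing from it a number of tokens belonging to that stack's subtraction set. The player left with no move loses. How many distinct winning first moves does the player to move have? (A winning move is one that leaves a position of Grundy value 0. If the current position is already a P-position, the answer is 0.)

Stack A, S = {2, 5, 6, 8}:
n :  0  1  2  3  4  5  6  7  8  9 10 11 12 13 14 15 16 17 18 19 20
G :  0  0  1  1  0  2  1  3  2  2  3  0  2  1  0  0  1  1  0  2  1
G_A(20) = 1.
Stack B, S = {1, 2, 4}:
G(0) = 0
G(1) = mex{0} = 1
G(2) = mex{1,0} = 2
G(3) = mex{2,1} = 0
G(4) = mex{0,2,0} = 1
G(5) = mex{1,0,1} = 2
G(6) = mex{2,1,2} = 0
G(7) = mex{0,2,0} = 1
G(8) = mex{1,0,1} = 2
G(9) = mex{2,1,2} = 0
G(10) = mex{0,2,0} = 1
G(11) = mex{1,0,1} = 2
G(12) = mex{2,1,2} = 0
G(13) = mex{0,2,0} = 1
G(14) = mex{1,0,1} = 2
G(15) = mex{2,1,2} = 0
G(16) = mex{0,2,0} = 1
G(17) = mex{1,0,1} = 2
G_B(17) = 2.
Combined Grundy value = 1 ⊕ 2 = 3.
A winning move leaves total XOR = 0, i.e. changes one component's Grundy value g to g ⊕ X where X is the current total.
Stack A: need g' = 1⊕3 = 2. Options: 20−2→G=0, 20−5→G=0, 20−6→G=0, 20−8→G=2. Hits: 1.
Stack B: need g' = 2⊕3 = 1. Options: 17−1→G=1, 17−2→G=0, 17−4→G=1. Hits: 2.

3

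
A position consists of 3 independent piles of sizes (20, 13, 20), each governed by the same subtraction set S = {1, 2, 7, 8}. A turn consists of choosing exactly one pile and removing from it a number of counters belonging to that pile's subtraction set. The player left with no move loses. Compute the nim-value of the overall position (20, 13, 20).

All piles use S = {1, 2, 7, 8}:
G(0) = 0
G(1) = mex{0} = 1
G(2) = mex{1,0} = 2
G(3) = mex{2,1} = 0
G(4) = mex{0,2} = 1
G(5) = mex{1,0} = 2
G(6) = mex{2,1} = 0
G(7) = mex{0,2,0} = 1
G(8) = mex{1,0,1,0} = 2
G(9) = mex{2,1,2,1} = 0
G(10) = mex{0,2,0,2} = 1
G(11) = mex{1,0,1,0} = 2
G(12) = mex{2,1,2,1} = 0
G(13) = mex{0,2,0,2} = 1
G(14) = mex{1,0,1,0} = 2
G(15) = mex{2,1,2,1} = 0
G(16) = mex{0,2,0,2} = 1
G(17) = mex{1,0,1,0} = 2
G(18) = mex{2,1,2,1} = 0
G(19) = mex{0,2,0,2} = 1
G(20) = mex{1,0,1,0} = 2
Pile A: G(20) = 2.
Pile B: G(13) = 1.
Pile C: G(20) = 2.
Combined Grundy value = 2 ⊕ 1 ⊕ 2 = 1.

1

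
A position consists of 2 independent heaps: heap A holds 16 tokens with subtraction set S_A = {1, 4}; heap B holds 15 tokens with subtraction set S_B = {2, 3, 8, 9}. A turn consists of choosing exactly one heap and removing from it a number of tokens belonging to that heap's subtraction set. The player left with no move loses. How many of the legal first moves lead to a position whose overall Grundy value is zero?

2

Heap A, S = {1, 4}:
G(0) = 0
G(1) = mex{0} = 1
G(2) = mex{1} = 0
G(3) = mex{0} = 1
G(4) = mex{1,0} = 2
G(5) = mex{2,1} = 0
G(6) = mex{0,0} = 1
G(7) = mex{1,1} = 0
G(8) = mex{0,2} = 1
G(9) = mex{1,0} = 2
G(10) = mex{2,1} = 0
G(11) = mex{0,0} = 1
G(12) = mex{1,1} = 0
G(13) = mex{0,2} = 1
G(14) = mex{1,0} = 2
G(15) = mex{2,1} = 0
G(16) = mex{0,0} = 1
G_A(16) = 1.
Heap B, S = {2, 3, 8, 9}:
G(0) = 0
G(1) = mex{} = 0
G(2) = mex{0} = 1
G(3) = mex{0,0} = 1
G(4) = mex{1,0} = 2
G(5) = mex{1,1} = 0
G(6) = mex{2,1} = 0
G(7) = mex{0,2} = 1
G(8) = mex{0,0,0} = 1
G(9) = mex{1,0,0,0} = 2
G(10) = mex{1,1,1,0} = 2
G(11) = mex{2,1,1,1} = 0
G(12) = mex{2,2,2,1} = 0
G(13) = mex{0,2,0,2} = 1
G(14) = mex{0,0,0,0} = 1
G(15) = mex{1,0,1,0} = 2
G_B(15) = 2.
Combined Grundy value = 1 ⊕ 2 = 3.
A winning move leaves total XOR = 0, i.e. changes one component's Grundy value g to g ⊕ X where X is the current total.
Heap A: need g' = 1⊕3 = 2. Options: 16−1→G=0, 16−4→G=0. Hits: 0.
Heap B: need g' = 2⊕3 = 1. Options: 15−2→G=1, 15−3→G=0, 15−8→G=1, 15−9→G=0. Hits: 2.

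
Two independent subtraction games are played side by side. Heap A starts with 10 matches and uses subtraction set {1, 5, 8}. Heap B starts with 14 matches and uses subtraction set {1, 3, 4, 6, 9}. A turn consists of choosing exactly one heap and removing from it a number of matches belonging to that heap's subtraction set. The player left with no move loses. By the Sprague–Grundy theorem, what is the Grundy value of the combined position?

Heap A, S = {1, 5, 8}:
n :  0  1  2  3  4  5  6  7  8  9 10
G :  0  1  0  1  0  1  0  1  2  3  2
G_A(10) = 2.
Heap B, S = {1, 3, 4, 6, 9}:
G(0) = 0
G(1) = mex{0} = 1
G(2) = mex{1} = 0
G(3) = mex{0,0} = 1
G(4) = mex{1,1,0} = 2
G(5) = mex{2,0,1} = 3
G(6) = mex{3,1,0,0} = 2
G(7) = mex{2,2,1,1} = 0
G(8) = mex{0,3,2,0} = 1
G(9) = mex{1,2,3,1,0} = 4
G(10) = mex{4,0,2,2,1} = 3
G(11) = mex{3,1,0,3,0} = 2
G(12) = mex{2,4,1,2,1} = 0
G(13) = mex{0,3,4,0,2} = 1
G(14) = mex{1,2,3,1,3} = 0
G_B(14) = 0.
Combined Grundy value = 2 ⊕ 0 = 2.

2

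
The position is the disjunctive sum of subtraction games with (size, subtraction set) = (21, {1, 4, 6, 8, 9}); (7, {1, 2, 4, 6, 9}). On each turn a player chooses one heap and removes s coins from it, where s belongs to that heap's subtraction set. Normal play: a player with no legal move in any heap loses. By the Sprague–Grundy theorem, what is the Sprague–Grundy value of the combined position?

Heap A, S = {1, 4, 6, 8, 9}:
G(0) = 0
G(1) = mex{0} = 1
G(2) = mex{1} = 0
G(3) = mex{0} = 1
G(4) = mex{1,0} = 2
G(5) = mex{2,1} = 0
G(6) = mex{0,0,0} = 1
G(7) = mex{1,1,1} = 0
G(8) = mex{0,2,0,0} = 1
G(9) = mex{1,0,1,1,0} = 2
G(10) = mex{2,1,2,0,1} = 3
G(11) = mex{3,0,0,1,0} = 2
G(12) = mex{2,1,1,2,1} = 0
G(13) = mex{0,2,0,0,2} = 1
G(14) = mex{1,3,1,1,0} = 2
G(15) = mex{2,2,2,0,1} = 3
G(16) = mex{3,0,3,1,0} = 2
G(17) = mex{2,1,2,2,1} = 0
G(18) = mex{0,2,0,3,2} = 1
G(19) = mex{1,3,1,2,3} = 0
G(20) = mex{0,2,2,0,2} = 1
G(21) = mex{1,0,3,1,0} = 2
G_A(21) = 2.
Heap B, S = {1, 2, 4, 6, 9}:
G(0) = 0
G(1) = mex{0} = 1
G(2) = mex{1,0} = 2
G(3) = mex{2,1} = 0
G(4) = mex{0,2,0} = 1
G(5) = mex{1,0,1} = 2
G(6) = mex{2,1,2,0} = 3
G(7) = mex{3,2,0,1} = 4
G_B(7) = 4.
Combined Grundy value = 2 ⊕ 4 = 6.

6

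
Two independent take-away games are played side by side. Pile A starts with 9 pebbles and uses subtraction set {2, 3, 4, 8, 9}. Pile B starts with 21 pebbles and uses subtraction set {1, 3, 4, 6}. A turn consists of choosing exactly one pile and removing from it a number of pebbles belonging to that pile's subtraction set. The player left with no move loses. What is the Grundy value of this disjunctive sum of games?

Pile A, S = {2, 3, 4, 8, 9}:
n : 0 1 2 3 4 5 6 7 8 9
G : 0 0 1 1 2 2 0 0 1 1
G_A(9) = 1.
Pile B, S = {1, 3, 4, 6}:
G(0) = 0
G(1) = mex{0} = 1
G(2) = mex{1} = 0
G(3) = mex{0,0} = 1
G(4) = mex{1,1,0} = 2
G(5) = mex{2,0,1} = 3
G(6) = mex{3,1,0,0} = 2
G(7) = mex{2,2,1,1} = 0
G(8) = mex{0,3,2,0} = 1
G(9) = mex{1,2,3,1} = 0
G(10) = mex{0,0,2,2} = 1
G(11) = mex{1,1,0,3} = 2
G(12) = mex{2,0,1,2} = 3
G(13) = mex{3,1,0,0} = 2
G(14) = mex{2,2,1,1} = 0
G(15) = mex{0,3,2,0} = 1
G(16) = mex{1,2,3,1} = 0
G(17) = mex{0,0,2,2} = 1
G(18) = mex{1,1,0,3} = 2
G(19) = mex{2,0,1,2} = 3
G(20) = mex{3,1,0,0} = 2
G(21) = mex{2,2,1,1} = 0
G_B(21) = 0.
Combined Grundy value = 1 ⊕ 0 = 1.

1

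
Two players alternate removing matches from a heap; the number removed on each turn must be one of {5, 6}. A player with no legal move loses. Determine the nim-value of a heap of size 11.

0

G(0) = 0
G(1) = mex{} = 0
G(2) = mex{} = 0
G(3) = mex{} = 0
G(4) = mex{} = 0
G(5) = mex{0} = 1
G(6) = mex{0,0} = 1
G(7) = mex{0,0} = 1
G(8) = mex{0,0} = 1
G(9) = mex{0,0} = 1
G(10) = mex{1,0} = 2
G(11) = mex{1,1} = 0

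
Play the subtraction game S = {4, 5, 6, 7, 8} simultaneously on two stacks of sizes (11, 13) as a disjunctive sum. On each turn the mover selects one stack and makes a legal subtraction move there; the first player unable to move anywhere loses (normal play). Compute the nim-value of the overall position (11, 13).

All stacks use S = {4, 5, 6, 7, 8}:
n :  0  1  2  3  4  5  6  7  8  9 10 11 12 13
G :  0  0  0  0  1  1  1  1  2  2  2  2  0  0
Stack A: G(11) = 2.
Stack B: G(13) = 0.
Combined Grundy value = 2 ⊕ 0 = 2.

2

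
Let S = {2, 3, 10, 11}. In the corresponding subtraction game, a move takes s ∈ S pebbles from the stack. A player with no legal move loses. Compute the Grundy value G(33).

1

G(0) = 0
G(1) = mex{} = 0
G(2) = mex{0} = 1
G(3) = mex{0,0} = 1
G(4) = mex{1,0} = 2
G(5) = mex{1,1} = 0
G(6) = mex{2,1} = 0
G(7) = mex{0,2} = 1
G(8) = mex{0,0} = 1
G(9) = mex{1,0} = 2
G(10) = mex{1,1,0} = 2
G(11) = mex{2,1,0,0} = 3
G(12) = mex{2,2,1,0} = 3
G(13) = mex{3,2,1,1} = 0
G(14) = mex{3,3,2,1} = 0
G(15) = mex{0,3,0,2} = 1
G(16) = mex{0,0,0,0} = 1
G(17) = mex{1,0,1,0} = 2
G(18) = mex{1,1,1,1} = 0
G(19) = mex{2,1,2,1} = 0
G(20) = mex{0,2,2,2} = 1
G(21) = mex{0,0,3,2} = 1
G(22) = mex{1,0,3,3} = 2
G(23) = mex{1,1,0,3} = 2
G(24) = mex{2,1,0,0} = 3
G(25) = mex{2,2,1,0} = 3
G(26) = mex{3,2,1,1} = 0
G(27) = mex{3,3,2,1} = 0
G(28) = mex{0,3,0,2} = 1
G(29) = mex{0,0,0,0} = 1
G(30) = mex{1,0,1,0} = 2
G(31) = mex{1,1,1,1} = 0
G(32) = mex{2,1,2,1} = 0
G(33) = mex{0,2,2,2} = 1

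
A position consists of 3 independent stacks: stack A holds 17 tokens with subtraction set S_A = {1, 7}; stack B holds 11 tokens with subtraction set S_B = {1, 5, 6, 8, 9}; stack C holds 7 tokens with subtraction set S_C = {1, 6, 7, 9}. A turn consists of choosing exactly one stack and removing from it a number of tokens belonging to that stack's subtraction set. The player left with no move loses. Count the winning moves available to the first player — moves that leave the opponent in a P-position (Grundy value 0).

5

Stack A, S = {1, 7}:
n :  0  1  2  3  4  5  6  7  8  9 10 11 12 13 14 15 16 17
G :  0  1  0  1  0  1  0  1  0  1  0  1  0  1  0  1  0  1
G_A(17) = 1.
Stack B, S = {1, 5, 6, 8, 9}:
G(0) = 0
G(1) = mex{0} = 1
G(2) = mex{1} = 0
G(3) = mex{0} = 1
G(4) = mex{1} = 0
G(5) = mex{0,0} = 1
G(6) = mex{1,1,0} = 2
G(7) = mex{2,0,1} = 3
G(8) = mex{3,1,0,0} = 2
G(9) = mex{2,0,1,1,0} = 3
G(10) = mex{3,1,0,0,1} = 2
G(11) = mex{2,2,1,1,0} = 3
G_B(11) = 3.
Stack C, S = {1, 6, 7, 9}:
n : 0 1 2 3 4 5 6 7
G : 0 1 0 1 0 1 2 3
G_C(7) = 3.
Combined Grundy value = 1 ⊕ 3 ⊕ 3 = 1.
A winning move leaves total XOR = 0, i.e. changes one component's Grundy value g to g ⊕ X where X is the current total.
Stack A: need g' = 1⊕1 = 0. Options: 17−1→G=0, 17−7→G=0. Hits: 2.
Stack B: need g' = 3⊕1 = 2. Options: 11−1→G=2, 11−5→G=2, 11−6→G=1, 11−8→G=1, 11−9→G=0. Hits: 2.
Stack C: need g' = 3⊕1 = 2. Options: 7−1→G=2, 7−6→G=1, 7−7→G=0. Hits: 1.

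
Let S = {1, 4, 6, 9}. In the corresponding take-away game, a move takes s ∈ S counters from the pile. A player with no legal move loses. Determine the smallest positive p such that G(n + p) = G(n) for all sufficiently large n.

G(0) = 0
G(1) = mex{0} = 1
G(2) = mex{1} = 0
G(3) = mex{0} = 1
G(4) = mex{1,0} = 2
G(5) = mex{2,1} = 0
G(6) = mex{0,0,0} = 1
G(7) = mex{1,1,1} = 0
G(8) = mex{0,2,0} = 1
G(9) = mex{1,0,1,0} = 2
G(10) = mex{2,1,2,1} = 0
G(11) = mex{0,0,0,0} = 1
G(12) = mex{1,1,1,1} = 0
G(13) = mex{0,2,0,2} = 1
G(14) = mex{1,0,1,0} = 2
G(15) = mex{2,1,2,1} = 0
G(n+5) = G(n) holds for n = 0,…,8 (a full window of length max(S) = 9), so the sequence is purely periodic with period 5.

5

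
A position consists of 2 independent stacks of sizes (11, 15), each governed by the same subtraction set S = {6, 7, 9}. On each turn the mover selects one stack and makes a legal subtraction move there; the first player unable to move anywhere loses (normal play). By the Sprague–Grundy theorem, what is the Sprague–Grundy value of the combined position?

1

All stacks use S = {6, 7, 9}:
G(0) = 0
G(1) = mex{} = 0
G(2) = mex{} = 0
G(3) = mex{} = 0
G(4) = mex{} = 0
G(5) = mex{} = 0
G(6) = mex{0} = 1
G(7) = mex{0,0} = 1
G(8) = mex{0,0} = 1
G(9) = mex{0,0,0} = 1
G(10) = mex{0,0,0} = 1
G(11) = mex{0,0,0} = 1
G(12) = mex{1,0,0} = 2
G(13) = mex{1,1,0} = 2
G(14) = mex{1,1,0} = 2
G(15) = mex{1,1,1} = 0
Stack A: G(11) = 1.
Stack B: G(15) = 0.
Combined Grundy value = 1 ⊕ 0 = 1.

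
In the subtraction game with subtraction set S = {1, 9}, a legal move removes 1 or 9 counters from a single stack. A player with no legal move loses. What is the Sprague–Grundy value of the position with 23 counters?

n :  0  1  2  3  4  5  6  7  8  9 10 11 12 13 14 15 16 17 18 19 20 21 22 23
G :  0  1  0  1  0  1  0  1  0  1  0  1  0  1  0  1  0  1  0  1  0  1  0  1

1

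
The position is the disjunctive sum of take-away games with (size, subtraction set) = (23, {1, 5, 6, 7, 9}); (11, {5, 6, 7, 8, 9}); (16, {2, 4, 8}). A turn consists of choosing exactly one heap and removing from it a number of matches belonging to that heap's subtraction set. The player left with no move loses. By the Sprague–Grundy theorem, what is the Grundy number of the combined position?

3

Heap A, S = {1, 5, 6, 7, 9}:
n :  0  1  2  3  4  5  6  7  8  9 10 11 12 13 14 15 16 17 18 19 20 21 22 23
G :  0  1  0  1  0  1  2  3  2  3  2  3  0  1  0  1  0  1  2  3  2  3  2  3
G_A(23) = 3.
Heap B, S = {5, 6, 7, 8, 9}:
G(0) = 0
G(1) = mex{} = 0
G(2) = mex{} = 0
G(3) = mex{} = 0
G(4) = mex{} = 0
G(5) = mex{0} = 1
G(6) = mex{0,0} = 1
G(7) = mex{0,0,0} = 1
G(8) = mex{0,0,0,0} = 1
G(9) = mex{0,0,0,0,0} = 1
G(10) = mex{1,0,0,0,0} = 2
G(11) = mex{1,1,0,0,0} = 2
G_B(11) = 2.
Heap C, S = {2, 4, 8}:
G(0) = 0
G(1) = mex{} = 0
G(2) = mex{0} = 1
G(3) = mex{0} = 1
G(4) = mex{1,0} = 2
G(5) = mex{1,0} = 2
G(6) = mex{2,1} = 0
G(7) = mex{2,1} = 0
G(8) = mex{0,2,0} = 1
G(9) = mex{0,2,0} = 1
G(10) = mex{1,0,1} = 2
G(11) = mex{1,0,1} = 2
G(12) = mex{2,1,2} = 0
G(13) = mex{2,1,2} = 0
G(14) = mex{0,2,0} = 1
G(15) = mex{0,2,0} = 1
G(16) = mex{1,0,1} = 2
G_C(16) = 2.
Combined Grundy value = 3 ⊕ 2 ⊕ 2 = 3.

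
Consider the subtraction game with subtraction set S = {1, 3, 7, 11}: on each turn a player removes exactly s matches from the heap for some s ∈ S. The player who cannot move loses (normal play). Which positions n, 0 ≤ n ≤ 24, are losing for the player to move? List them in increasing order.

G(0) = 0
G(1) = mex{0} = 1
G(2) = mex{1} = 0
G(3) = mex{0,0} = 1
G(4) = mex{1,1} = 0
G(5) = mex{0,0} = 1
G(6) = mex{1,1} = 0
G(7) = mex{0,0,0} = 1
G(8) = mex{1,1,1} = 0
G(9) = mex{0,0,0} = 1
G(10) = mex{1,1,1} = 0
G(11) = mex{0,0,0,0} = 1
G(12) = mex{1,1,1,1} = 0
G(13) = mex{0,0,0,0} = 1
G(14) = mex{1,1,1,1} = 0
G(15) = mex{0,0,0,0} = 1
G(16) = mex{1,1,1,1} = 0
G(17) = mex{0,0,0,0} = 1
G(18) = mex{1,1,1,1} = 0
G(19) = mex{0,0,0,0} = 1
G(20) = mex{1,1,1,1} = 0
G(21) = mex{0,0,0,0} = 1
G(22) = mex{1,1,1,1} = 0
G(23) = mex{0,0,0,0} = 1
G(24) = mex{1,1,1,1} = 0
P-positions are exactly the n with G(n) = 0.

0, 2, 4, 6, 8, 10, 12, 14, 16, 18, 20, 22, 24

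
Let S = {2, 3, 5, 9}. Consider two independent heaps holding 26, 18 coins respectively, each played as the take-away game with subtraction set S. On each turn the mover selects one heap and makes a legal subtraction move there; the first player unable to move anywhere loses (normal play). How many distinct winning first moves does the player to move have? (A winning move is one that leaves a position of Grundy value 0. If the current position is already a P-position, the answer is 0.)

0

All heaps use S = {2, 3, 5, 9}:
n :  0  1  2  3  4  5  6  7  8  9 10 11 12 13 14 15 16 17 18 19 20 21 22 23 24 25 26
G :  0  0  1  1  2  2  3  0  0  1  1  2  2  3  0  0  1  1  2  2  3  0  0  1  1  2  2
Heap A: G(26) = 2.
Heap B: G(18) = 2.
Combined Grundy value = 2 ⊕ 2 = 0.
A winning move leaves total XOR = 0, i.e. changes one component's Grundy value g to g ⊕ X where X is the current total.
Heap A: target g' = 2⊕0 = 2, but every legal move changes the Grundy value (mex property), so 0 moves.
Heap B: target g' = 2⊕0 = 2, but every legal move changes the Grundy value (mex property), so 0 moves.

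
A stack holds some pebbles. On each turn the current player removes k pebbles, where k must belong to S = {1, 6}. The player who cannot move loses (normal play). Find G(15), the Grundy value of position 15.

1

G(0) = 0
G(1) = mex{0} = 1
G(2) = mex{1} = 0
G(3) = mex{0} = 1
G(4) = mex{1} = 0
G(5) = mex{0} = 1
G(6) = mex{1,0} = 2
G(7) = mex{2,1} = 0
G(8) = mex{0,0} = 1
G(9) = mex{1,1} = 0
G(10) = mex{0,0} = 1
G(11) = mex{1,1} = 0
G(12) = mex{0,2} = 1
G(13) = mex{1,0} = 2
G(14) = mex{2,1} = 0
G(15) = mex{0,0} = 1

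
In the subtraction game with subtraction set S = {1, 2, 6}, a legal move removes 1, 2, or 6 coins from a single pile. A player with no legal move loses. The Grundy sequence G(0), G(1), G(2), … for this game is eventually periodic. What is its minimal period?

G(0) = 0
G(1) = mex{0} = 1
G(2) = mex{1,0} = 2
G(3) = mex{2,1} = 0
G(4) = mex{0,2} = 1
G(5) = mex{1,0} = 2
G(6) = mex{2,1,0} = 3
G(7) = mex{3,2,1} = 0
G(8) = mex{0,3,2} = 1
G(9) = mex{1,0,0} = 2
G(10) = mex{2,1,1} = 0
G(11) = mex{0,2,2} = 1
G(12) = mex{1,0,3} = 2
G(13) = mex{2,1,0} = 3
G(14) = mex{3,2,1} = 0
G(15) = mex{0,3,2} = 1
G(n+7) = G(n) holds for n = 0,…,5 (a full window of length max(S) = 6), so the sequence is purely periodic with period 7.

7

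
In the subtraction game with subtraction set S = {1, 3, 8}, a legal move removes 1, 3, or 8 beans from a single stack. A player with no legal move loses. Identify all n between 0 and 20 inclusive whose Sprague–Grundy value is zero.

0, 2, 4, 6, 11, 13, 15, 17

n :  0  1  2  3  4  5  6  7  8  9 10 11 12 13 14 15 16 17 18 19 20
G :  0  1  0  1  0  1  0  1  2  3  2  0  1  0  1  0  1  0  1  2  3
P-positions are exactly the n with G(n) = 0.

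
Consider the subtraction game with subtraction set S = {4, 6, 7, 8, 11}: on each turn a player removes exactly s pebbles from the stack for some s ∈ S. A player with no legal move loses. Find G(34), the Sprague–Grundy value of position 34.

1

n :  0  1  2  3  4  5  6  7  8  9 10 11 12 13 14 15 16 17 18 19 20 21 22 23 24 25 26 27 28 29 30 31 32 33 34
G :  0  0  0  0  1  1  1  1  2  2  2  2  3  3  3  0  0  0  0  1  1  1  1  2  2  2  2  3  3  3  0  0  0  0  1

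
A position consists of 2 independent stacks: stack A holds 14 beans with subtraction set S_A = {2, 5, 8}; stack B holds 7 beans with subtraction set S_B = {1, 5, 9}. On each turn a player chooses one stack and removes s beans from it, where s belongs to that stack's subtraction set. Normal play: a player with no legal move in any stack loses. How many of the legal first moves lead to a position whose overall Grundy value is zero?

Stack A, S = {2, 5, 8}:
G(0) = 0
G(1) = mex{} = 0
G(2) = mex{0} = 1
G(3) = mex{0} = 1
G(4) = mex{1} = 0
G(5) = mex{1,0} = 2
G(6) = mex{0,0} = 1
G(7) = mex{2,1} = 0
G(8) = mex{1,1,0} = 2
G(9) = mex{0,0,0} = 1
G(10) = mex{2,2,1} = 0
G(11) = mex{1,1,1} = 0
G(12) = mex{0,0,0} = 1
G(13) = mex{0,2,2} = 1
G(14) = mex{1,1,1} = 0
G_A(14) = 0.
Stack B, S = {1, 5, 9}:
n : 0 1 2 3 4 5 6 7
G : 0 1 0 1 0 1 0 1
G_B(7) = 1.
Combined Grundy value = 0 ⊕ 1 = 1.
A winning move leaves total XOR = 0, i.e. changes one component's Grundy value g to g ⊕ X where X is the current total.
Stack A: need g' = 0⊕1 = 1. Options: 14−2→G=1, 14−5→G=1, 14−8→G=1. Hits: 3.
Stack B: need g' = 1⊕1 = 0. Options: 7−1→G=0, 7−5→G=0. Hits: 2.

5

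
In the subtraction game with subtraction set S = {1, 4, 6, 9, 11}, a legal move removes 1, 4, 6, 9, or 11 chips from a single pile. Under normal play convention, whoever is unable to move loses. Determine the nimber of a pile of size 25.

G(0) = 0
G(1) = mex{0} = 1
G(2) = mex{1} = 0
G(3) = mex{0} = 1
G(4) = mex{1,0} = 2
G(5) = mex{2,1} = 0
G(6) = mex{0,0,0} = 1
G(7) = mex{1,1,1} = 0
G(8) = mex{0,2,0} = 1
G(9) = mex{1,0,1,0} = 2
G(10) = mex{2,1,2,1} = 0
G(11) = mex{0,0,0,0,0} = 1
G(12) = mex{1,1,1,1,1} = 0
G(13) = mex{0,2,0,2,0} = 1
G(14) = mex{1,0,1,0,1} = 2
G(15) = mex{2,1,2,1,2} = 0
G(16) = mex{0,0,0,0,0} = 1
G(17) = mex{1,1,1,1,1} = 0
G(18) = mex{0,2,0,2,0} = 1
G(19) = mex{1,0,1,0,1} = 2
G(20) = mex{2,1,2,1,2} = 0
G(21) = mex{0,0,0,0,0} = 1
G(22) = mex{1,1,1,1,1} = 0
G(23) = mex{0,2,0,2,0} = 1
G(24) = mex{1,0,1,0,1} = 2
G(25) = mex{2,1,2,1,2} = 0

0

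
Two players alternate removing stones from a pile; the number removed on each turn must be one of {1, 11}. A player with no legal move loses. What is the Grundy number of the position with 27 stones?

1

n :  0  1  2  3  4  5  6  7  8  9 10 11 12 13 14 15 16 17 18 19 20 21 22 23 24 25 26 27
G :  0  1  0  1  0  1  0  1  0  1  0  1  0  1  0  1  0  1  0  1  0  1  0  1  0  1  0  1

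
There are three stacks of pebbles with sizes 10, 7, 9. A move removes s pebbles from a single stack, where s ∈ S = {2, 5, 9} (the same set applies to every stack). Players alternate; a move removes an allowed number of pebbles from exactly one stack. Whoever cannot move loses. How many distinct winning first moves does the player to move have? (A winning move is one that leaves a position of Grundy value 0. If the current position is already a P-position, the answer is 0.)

All stacks use S = {2, 5, 9}:
n :  0  1  2  3  4  5  6  7  8  9 10
G :  0  0  1  1  0  2  1  0  0  1  1
Stack A: G(10) = 1.
Stack B: G(7) = 0.
Stack C: G(9) = 1.
Combined Grundy value = 1 ⊕ 0 ⊕ 1 = 0.
A winning move leaves total XOR = 0, i.e. changes one component's Grundy value g to g ⊕ X where X is the current total.
Stack A: target g' = 1⊕0 = 1, but every legal move changes the Grundy value (mex property), so 0 moves.
Stack B: target g' = 0⊕0 = 0, but every legal move changes the Grundy value (mex property), so 0 moves.
Stack C: target g' = 1⊕0 = 1, but every legal move changes the Grundy value (mex property), so 0 moves.

0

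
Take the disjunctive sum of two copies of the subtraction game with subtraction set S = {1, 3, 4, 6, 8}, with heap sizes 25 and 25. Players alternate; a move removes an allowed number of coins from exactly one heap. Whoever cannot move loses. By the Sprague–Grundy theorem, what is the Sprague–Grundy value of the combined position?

0

All heaps use S = {1, 3, 4, 6, 8}:
n :  0  1  2  3  4  5  6  7  8  9 10 11 12 13 14 15 16 17 18 19 20 21 22 23 24 25
G :  0  1  0  1  2  3  2  0  1  0  1  2  3  2  0  1  0  1  2  3  2  0  1  0  1  2
Heap A: G(25) = 2.
Heap B: G(25) = 2.
Combined Grundy value = 2 ⊕ 2 = 0.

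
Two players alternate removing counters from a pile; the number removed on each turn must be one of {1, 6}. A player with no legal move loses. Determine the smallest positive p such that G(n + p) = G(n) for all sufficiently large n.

7

G(0) = 0
G(1) = mex{0} = 1
G(2) = mex{1} = 0
G(3) = mex{0} = 1
G(4) = mex{1} = 0
G(5) = mex{0} = 1
G(6) = mex{1,0} = 2
G(7) = mex{2,1} = 0
G(8) = mex{0,0} = 1
G(9) = mex{1,1} = 0
G(10) = mex{0,0} = 1
G(11) = mex{1,1} = 0
G(12) = mex{0,2} = 1
G(13) = mex{1,0} = 2
G(14) = mex{2,1} = 0
G(15) = mex{0,0} = 1
G(n+7) = G(n) holds for n = 0,…,5 (a full window of length max(S) = 6), so the sequence is purely periodic with period 7.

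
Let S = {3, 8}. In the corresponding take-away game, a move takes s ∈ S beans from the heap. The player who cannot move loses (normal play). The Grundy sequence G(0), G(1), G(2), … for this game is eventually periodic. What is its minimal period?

G(0) = 0
G(1) = mex{} = 0
G(2) = mex{} = 0
G(3) = mex{0} = 1
G(4) = mex{0} = 1
G(5) = mex{0} = 1
G(6) = mex{1} = 0
G(7) = mex{1} = 0
G(8) = mex{1,0} = 2
G(9) = mex{0,0} = 1
G(10) = mex{0,0} = 1
G(11) = mex{2,1} = 0
G(12) = mex{1,1} = 0
G(13) = mex{1,1} = 0
G(14) = mex{0,0} = 1
G(15) = mex{0,0} = 1
G(16) = mex{0,2} = 1
G(17) = mex{1,1} = 0
G(18) = mex{1,1} = 0
G(19) = mex{1,0} = 2
G(20) = mex{0,0} = 1
G(21) = mex{0,0} = 1
G(22) = mex{2,1} = 0
G(23) = mex{1,1} = 0
G(n+11) = G(n) holds for n = 0,…,7 (a full window of length max(S) = 8), so the sequence is purely periodic with period 11.

11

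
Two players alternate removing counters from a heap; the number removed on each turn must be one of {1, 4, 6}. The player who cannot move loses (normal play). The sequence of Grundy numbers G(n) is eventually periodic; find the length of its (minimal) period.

G(0) = 0
G(1) = mex{0} = 1
G(2) = mex{1} = 0
G(3) = mex{0} = 1
G(4) = mex{1,0} = 2
G(5) = mex{2,1} = 0
G(6) = mex{0,0,0} = 1
G(7) = mex{1,1,1} = 0
G(8) = mex{0,2,0} = 1
G(9) = mex{1,0,1} = 2
G(10) = mex{2,1,2} = 0
G(11) = mex{0,0,0} = 1
G(12) = mex{1,1,1} = 0
G(13) = mex{0,2,0} = 1
G(14) = mex{1,0,1} = 2
G(n+5) = G(n) holds for n = 0,…,5 (a full window of length max(S) = 6), so the sequence is purely periodic with period 5.

5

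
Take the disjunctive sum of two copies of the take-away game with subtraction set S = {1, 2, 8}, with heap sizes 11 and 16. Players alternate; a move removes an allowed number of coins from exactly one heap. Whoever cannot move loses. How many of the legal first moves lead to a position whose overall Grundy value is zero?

3

All heaps use S = {1, 2, 8}:
G(0) = 0
G(1) = mex{0} = 1
G(2) = mex{1,0} = 2
G(3) = mex{2,1} = 0
G(4) = mex{0,2} = 1
G(5) = mex{1,0} = 2
G(6) = mex{2,1} = 0
G(7) = mex{0,2} = 1
G(8) = mex{1,0,0} = 2
G(9) = mex{2,1,1} = 0
G(10) = mex{0,2,2} = 1
G(11) = mex{1,0,0} = 2
G(12) = mex{2,1,1} = 0
G(13) = mex{0,2,2} = 1
G(14) = mex{1,0,0} = 2
G(15) = mex{2,1,1} = 0
G(16) = mex{0,2,2} = 1
Heap A: G(11) = 2.
Heap B: G(16) = 1.
Combined Grundy value = 2 ⊕ 1 = 3.
A winning move leaves total XOR = 0, i.e. changes one component's Grundy value g to g ⊕ X where X is the current total.
Heap A: need g' = 2⊕3 = 1. Options: 11−1→G=1, 11−2→G=0, 11−8→G=0. Hits: 1.
Heap B: need g' = 1⊕3 = 2. Options: 16−1→G=0, 16−2→G=2, 16−8→G=2. Hits: 2.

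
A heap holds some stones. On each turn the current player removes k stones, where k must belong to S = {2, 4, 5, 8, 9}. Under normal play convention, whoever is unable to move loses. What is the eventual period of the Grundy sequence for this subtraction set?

13

n :  0  1  2  3  4  5  6  7  8  9 10 11 12 13 14 15 16 17 18 19 20 21 22 23 24 25 26 27
G :  0  0  1  1  2  2  3  0  4  1  5  2  3  0  0  1  1  2  2  3  0  4  1  5  2  3  0  0
G(n+13) = G(n) holds for n = 0,…,8 (a full window of length max(S) = 9), so the sequence is purely periodic with period 13.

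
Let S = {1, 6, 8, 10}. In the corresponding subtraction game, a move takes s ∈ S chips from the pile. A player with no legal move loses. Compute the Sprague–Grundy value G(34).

n :  0  1  2  3  4  5  6  7  8  9 10 11 12 13 14 15 16 17 18 19 20 21 22 23 24 25 26 27 28 29 30 31 32 33 34
G :  0  1  0  1  0  1  2  0  1  0  1  0  1  2  3  2  0  1  0  1  0  1  2  0  1  0  1  0  1  2  3  2  0  1  0

0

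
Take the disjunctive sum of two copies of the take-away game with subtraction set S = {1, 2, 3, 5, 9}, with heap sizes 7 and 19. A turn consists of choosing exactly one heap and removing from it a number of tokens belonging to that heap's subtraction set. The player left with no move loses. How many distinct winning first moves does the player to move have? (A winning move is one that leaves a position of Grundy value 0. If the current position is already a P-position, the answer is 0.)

0

All heaps use S = {1, 2, 3, 5, 9}:
n :  0  1  2  3  4  5  6  7  8  9 10 11 12 13 14 15 16 17 18 19
G :  0  1  2  3  0  1  2  3  0  1  2  3  0  1  2  3  0  1  2  3
Heap A: G(7) = 3.
Heap B: G(19) = 3.
Combined Grundy value = 3 ⊕ 3 = 0.
A winning move leaves total XOR = 0, i.e. changes one component's Grundy value g to g ⊕ X where X is the current total.
Heap A: target g' = 3⊕0 = 3, but every legal move changes the Grundy value (mex property), so 0 moves.
Heap B: target g' = 3⊕0 = 3, but every legal move changes the Grundy value (mex property), so 0 moves.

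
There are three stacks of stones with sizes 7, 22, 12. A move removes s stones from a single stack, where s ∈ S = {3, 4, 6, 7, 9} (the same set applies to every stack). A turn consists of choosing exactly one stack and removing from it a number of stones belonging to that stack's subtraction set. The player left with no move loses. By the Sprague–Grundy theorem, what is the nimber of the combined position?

All stacks use S = {3, 4, 6, 7, 9}:
G(0) = 0
G(1) = mex{} = 0
G(2) = mex{} = 0
G(3) = mex{0} = 1
G(4) = mex{0,0} = 1
G(5) = mex{0,0} = 1
G(6) = mex{1,0,0} = 2
G(7) = mex{1,1,0,0} = 2
G(8) = mex{1,1,0,0} = 2
G(9) = mex{2,1,1,0,0} = 3
G(10) = mex{2,2,1,1,0} = 3
G(11) = mex{2,2,1,1,0} = 3
G(12) = mex{3,2,2,1,1} = 0
G(13) = mex{3,3,2,2,1} = 0
G(14) = mex{3,3,2,2,1} = 0
G(15) = mex{0,3,3,2,2} = 1
G(16) = mex{0,0,3,3,2} = 1
G(17) = mex{0,0,3,3,2} = 1
G(18) = mex{1,0,0,3,3} = 2
G(19) = mex{1,1,0,0,3} = 2
G(20) = mex{1,1,0,0,3} = 2
G(21) = mex{2,1,1,0,0} = 3
G(22) = mex{2,2,1,1,0} = 3
Stack A: G(7) = 2.
Stack B: G(22) = 3.
Stack C: G(12) = 0.
Combined Grundy value = 2 ⊕ 3 ⊕ 0 = 1.

1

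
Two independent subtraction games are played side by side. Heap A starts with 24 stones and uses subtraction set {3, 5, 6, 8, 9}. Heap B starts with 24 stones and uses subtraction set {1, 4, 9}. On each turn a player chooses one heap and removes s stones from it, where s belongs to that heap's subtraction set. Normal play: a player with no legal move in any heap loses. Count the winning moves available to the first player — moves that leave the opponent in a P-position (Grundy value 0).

4

Heap A, S = {3, 5, 6, 8, 9}:
G(0) = 0
G(1) = mex{} = 0
G(2) = mex{} = 0
G(3) = mex{0} = 1
G(4) = mex{0} = 1
G(5) = mex{0,0} = 1
G(6) = mex{1,0,0} = 2
G(7) = mex{1,0,0} = 2
G(8) = mex{1,1,0,0} = 2
G(9) = mex{2,1,1,0,0} = 3
G(10) = mex{2,1,1,0,0} = 3
G(11) = mex{2,2,1,1,0} = 3
G(12) = mex{3,2,2,1,1} = 0
G(13) = mex{3,2,2,1,1} = 0
G(14) = mex{3,3,2,2,1} = 0
G(15) = mex{0,3,3,2,2} = 1
G(16) = mex{0,3,3,2,2} = 1
G(17) = mex{0,0,3,3,2} = 1
G(18) = mex{1,0,0,3,3} = 2
G(19) = mex{1,0,0,3,3} = 2
G(20) = mex{1,1,0,0,3} = 2
G(21) = mex{2,1,1,0,0} = 3
G(22) = mex{2,1,1,0,0} = 3
G(23) = mex{2,2,1,1,0} = 3
G(24) = mex{3,2,2,1,1} = 0
G_A(24) = 0.
Heap B, S = {1, 4, 9}:
G(0) = 0
G(1) = mex{0} = 1
G(2) = mex{1} = 0
G(3) = mex{0} = 1
G(4) = mex{1,0} = 2
G(5) = mex{2,1} = 0
G(6) = mex{0,0} = 1
G(7) = mex{1,1} = 0
G(8) = mex{0,2} = 1
G(9) = mex{1,0,0} = 2
G(10) = mex{2,1,1} = 0
G(11) = mex{0,0,0} = 1
G(12) = mex{1,1,1} = 0
G(13) = mex{0,2,2} = 1
G(14) = mex{1,0,0} = 2
G(15) = mex{2,1,1} = 0
G(16) = mex{0,0,0} = 1
G(17) = mex{1,1,1} = 0
G(18) = mex{0,2,2} = 1
G(19) = mex{1,0,0} = 2
G(20) = mex{2,1,1} = 0
G(21) = mex{0,0,0} = 1
G(22) = mex{1,1,1} = 0
G(23) = mex{0,2,2} = 1
G(24) = mex{1,0,0} = 2
G_B(24) = 2.
Combined Grundy value = 0 ⊕ 2 = 2.
A winning move leaves total XOR = 0, i.e. changes one component's Grundy value g to g ⊕ X where X is the current total.
Heap A: need g' = 0⊕2 = 2. Options: 24−3→G=3, 24−5→G=2, 24−6→G=2, 24−8→G=1, 24−9→G=1. Hits: 2.
Heap B: need g' = 2⊕2 = 0. Options: 24−1→G=1, 24−4→G=0, 24−9→G=0. Hits: 2.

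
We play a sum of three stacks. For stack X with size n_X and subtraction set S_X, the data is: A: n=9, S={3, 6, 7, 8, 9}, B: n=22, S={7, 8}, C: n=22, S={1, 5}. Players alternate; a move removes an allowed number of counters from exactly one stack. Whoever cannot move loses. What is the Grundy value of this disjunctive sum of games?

2

Stack A, S = {3, 6, 7, 8, 9}:
n : 0 1 2 3 4 5 6 7 8 9
G : 0 0 0 1 1 1 2 2 2 3
G_A(9) = 3.
Stack B, S = {7, 8}:
n :  0  1  2  3  4  5  6  7  8  9 10 11 12 13 14 15 16 17 18 19 20 21 22
G :  0  0  0  0  0  0  0  1  1  1  1  1  1  1  2  0  0  0  0  0  0  0  1
G_B(22) = 1.
Stack C, S = {1, 5}:
G(0) = 0
G(1) = mex{0} = 1
G(2) = mex{1} = 0
G(3) = mex{0} = 1
G(4) = mex{1} = 0
G(5) = mex{0,0} = 1
G(6) = mex{1,1} = 0
G(7) = mex{0,0} = 1
G(8) = mex{1,1} = 0
G(9) = mex{0,0} = 1
G(10) = mex{1,1} = 0
G(11) = mex{0,0} = 1
G(12) = mex{1,1} = 0
G(13) = mex{0,0} = 1
G(14) = mex{1,1} = 0
G(15) = mex{0,0} = 1
G(16) = mex{1,1} = 0
G(17) = mex{0,0} = 1
G(18) = mex{1,1} = 0
G(19) = mex{0,0} = 1
G(20) = mex{1,1} = 0
G(21) = mex{0,0} = 1
G(22) = mex{1,1} = 0
G_C(22) = 0.
Combined Grundy value = 3 ⊕ 1 ⊕ 0 = 2.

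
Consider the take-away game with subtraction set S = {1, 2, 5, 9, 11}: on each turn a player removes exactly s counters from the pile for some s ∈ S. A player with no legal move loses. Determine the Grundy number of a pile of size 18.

2

G(0) = 0
G(1) = mex{0} = 1
G(2) = mex{1,0} = 2
G(3) = mex{2,1} = 0
G(4) = mex{0,2} = 1
G(5) = mex{1,0,0} = 2
G(6) = mex{2,1,1} = 0
G(7) = mex{0,2,2} = 1
G(8) = mex{1,0,0} = 2
G(9) = mex{2,1,1,0} = 3
G(10) = mex{3,2,2,1} = 0
G(11) = mex{0,3,0,2,0} = 1
G(12) = mex{1,0,1,0,1} = 2
G(13) = mex{2,1,2,1,2} = 0
G(14) = mex{0,2,3,2,0} = 1
G(15) = mex{1,0,0,0,1} = 2
G(16) = mex{2,1,1,1,2} = 0
G(17) = mex{0,2,2,2,0} = 1
G(18) = mex{1,0,0,3,1} = 2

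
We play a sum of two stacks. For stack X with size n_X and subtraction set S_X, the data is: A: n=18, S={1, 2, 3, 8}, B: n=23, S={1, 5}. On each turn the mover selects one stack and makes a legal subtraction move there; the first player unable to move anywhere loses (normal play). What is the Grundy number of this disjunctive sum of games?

Stack A, S = {1, 2, 3, 8}:
G(0) = 0
G(1) = mex{0} = 1
G(2) = mex{1,0} = 2
G(3) = mex{2,1,0} = 3
G(4) = mex{3,2,1} = 0
G(5) = mex{0,3,2} = 1
G(6) = mex{1,0,3} = 2
G(7) = mex{2,1,0} = 3
G(8) = mex{3,2,1,0} = 4
G(9) = mex{4,3,2,1} = 0
G(10) = mex{0,4,3,2} = 1
G(11) = mex{1,0,4,3} = 2
G(12) = mex{2,1,0,0} = 3
G(13) = mex{3,2,1,1} = 0
G(14) = mex{0,3,2,2} = 1
G(15) = mex{1,0,3,3} = 2
G(16) = mex{2,1,0,4} = 3
G(17) = mex{3,2,1,0} = 4
G(18) = mex{4,3,2,1} = 0
G_A(18) = 0.
Stack B, S = {1, 5}:
n :  0  1  2  3  4  5  6  7  8  9 10 11 12 13 14 15 16 17 18 19 20 21 22 23
G :  0  1  0  1  0  1  0  1  0  1  0  1  0  1  0  1  0  1  0  1  0  1  0  1
G_B(23) = 1.
Combined Grundy value = 0 ⊕ 1 = 1.

1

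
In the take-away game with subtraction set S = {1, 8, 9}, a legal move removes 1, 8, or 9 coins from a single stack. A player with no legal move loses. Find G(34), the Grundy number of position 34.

G(0) = 0
G(1) = mex{0} = 1
G(2) = mex{1} = 0
G(3) = mex{0} = 1
G(4) = mex{1} = 0
G(5) = mex{0} = 1
G(6) = mex{1} = 0
G(7) = mex{0} = 1
G(8) = mex{1,0} = 2
G(9) = mex{2,1,0} = 3
G(10) = mex{3,0,1} = 2
G(11) = mex{2,1,0} = 3
G(12) = mex{3,0,1} = 2
G(13) = mex{2,1,0} = 3
G(14) = mex{3,0,1} = 2
G(15) = mex{2,1,0} = 3
G(16) = mex{3,2,1} = 0
G(17) = mex{0,3,2} = 1
G(18) = mex{1,2,3} = 0
G(19) = mex{0,3,2} = 1
G(20) = mex{1,2,3} = 0
G(21) = mex{0,3,2} = 1
G(22) = mex{1,2,3} = 0
G(23) = mex{0,3,2} = 1
G(24) = mex{1,0,3} = 2
G(25) = mex{2,1,0} = 3
G(26) = mex{3,0,1} = 2
G(27) = mex{2,1,0} = 3
G(28) = mex{3,0,1} = 2
G(29) = mex{2,1,0} = 3
G(30) = mex{3,0,1} = 2
G(31) = mex{2,1,0} = 3
G(32) = mex{3,2,1} = 0
G(33) = mex{0,3,2} = 1
G(34) = mex{1,2,3} = 0

0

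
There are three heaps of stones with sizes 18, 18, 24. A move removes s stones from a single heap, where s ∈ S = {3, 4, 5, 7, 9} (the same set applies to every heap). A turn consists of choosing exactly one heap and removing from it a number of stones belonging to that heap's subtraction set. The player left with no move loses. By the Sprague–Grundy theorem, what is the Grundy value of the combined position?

0

All heaps use S = {3, 4, 5, 7, 9}:
n :  0  1  2  3  4  5  6  7  8  9 10 11 12 13 14 15 16 17 18 19 20 21 22 23 24
G :  0  0  0  1  1  1  2  2  2  3  3  3  0  0  0  1  1  1  2  2  2  3  3  3  0
Heap A: G(18) = 2.
Heap B: G(18) = 2.
Heap C: G(24) = 0.
Combined Grundy value = 2 ⊕ 2 ⊕ 0 = 0.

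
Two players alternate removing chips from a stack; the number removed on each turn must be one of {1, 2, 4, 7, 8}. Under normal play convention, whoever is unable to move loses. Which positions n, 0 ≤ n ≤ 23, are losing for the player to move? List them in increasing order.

G(0) = 0
G(1) = mex{0} = 1
G(2) = mex{1,0} = 2
G(3) = mex{2,1} = 0
G(4) = mex{0,2,0} = 1
G(5) = mex{1,0,1} = 2
G(6) = mex{2,1,2} = 0
G(7) = mex{0,2,0,0} = 1
G(8) = mex{1,0,1,1,0} = 2
G(9) = mex{2,1,2,2,1} = 0
G(10) = mex{0,2,0,0,2} = 1
G(11) = mex{1,0,1,1,0} = 2
G(12) = mex{2,1,2,2,1} = 0
G(13) = mex{0,2,0,0,2} = 1
G(14) = mex{1,0,1,1,0} = 2
G(15) = mex{2,1,2,2,1} = 0
G(16) = mex{0,2,0,0,2} = 1
G(17) = mex{1,0,1,1,0} = 2
G(18) = mex{2,1,2,2,1} = 0
G(19) = mex{0,2,0,0,2} = 1
G(20) = mex{1,0,1,1,0} = 2
G(21) = mex{2,1,2,2,1} = 0
G(22) = mex{0,2,0,0,2} = 1
G(23) = mex{1,0,1,1,0} = 2
P-positions are exactly the n with G(n) = 0.

0, 3, 6, 9, 12, 15, 18, 21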